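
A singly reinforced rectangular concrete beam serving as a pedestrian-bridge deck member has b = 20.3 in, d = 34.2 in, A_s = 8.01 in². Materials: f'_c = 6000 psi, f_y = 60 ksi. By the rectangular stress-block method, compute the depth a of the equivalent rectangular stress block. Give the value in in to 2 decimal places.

a ≈ 4.64 in

T = A_s f_y = 8.01 × 60 = 480.6 kips.
a = T/(0.85 f'_c b) = 480.6/(0.85 × 6 × 20.3) = 4.64 in.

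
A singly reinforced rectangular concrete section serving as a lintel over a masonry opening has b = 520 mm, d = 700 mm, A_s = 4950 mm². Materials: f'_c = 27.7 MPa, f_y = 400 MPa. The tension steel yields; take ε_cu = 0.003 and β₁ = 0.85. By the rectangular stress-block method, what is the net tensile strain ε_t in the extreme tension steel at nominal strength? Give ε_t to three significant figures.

ε_t ≈ 0.00804

a = A_s f_y/(0.85 f'_c b) = 161.72 mm.
β₁ = 0.85, so c = a/β₁ = 161.72/0.85 = 190.26 mm.
From the linear strain diagram with ε_cu = 0.003: ε_t = 0.003 (d − c)/c = 0.003 × (700 − 190.26)/190.26 = 0.00804.
Since ε_t ≥ 0.005, the section is tension-controlled.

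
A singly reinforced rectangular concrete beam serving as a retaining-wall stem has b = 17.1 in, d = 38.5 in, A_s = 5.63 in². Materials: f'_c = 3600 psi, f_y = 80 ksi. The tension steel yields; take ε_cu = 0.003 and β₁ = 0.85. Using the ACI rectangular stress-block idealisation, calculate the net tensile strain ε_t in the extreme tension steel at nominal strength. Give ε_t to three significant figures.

ε_t ≈ 0.00841

a = A_s f_y/(0.85 f'_c b) = 8.608 in.
β₁ = 0.85, so c = a/β₁ = 8.608/0.85 = 10.127 in.
From the linear strain diagram with ε_cu = 0.003: ε_t = 0.003 (d − c)/c = 0.003 × (38.5 − 10.127)/10.127 = 0.00841.
Since ε_t ≥ 0.005, the section is tension-controlled.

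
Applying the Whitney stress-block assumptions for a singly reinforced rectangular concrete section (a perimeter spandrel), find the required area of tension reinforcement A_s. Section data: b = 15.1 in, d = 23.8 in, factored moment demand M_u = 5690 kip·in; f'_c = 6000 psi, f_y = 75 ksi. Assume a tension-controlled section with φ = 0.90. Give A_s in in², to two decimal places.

M_n = M_u/φ = 5690/0.90 = 6322.22 kip·in.
From M_n = 0.85 f'_c a b (d − a/2):
a = d − √(d² − 2M_n/(0.85 f'_c b)) = 23.8 − √(23.8² − 2 × 6322.22/(0.85 × 6 × 15.1)) = 3.744 in.
A_s = 0.85 f'_c a b / f_y = 0.85 × 6 × 3.744 × 15.1 / 75 = 3.844 in².

A_s ≈ 3.84 in²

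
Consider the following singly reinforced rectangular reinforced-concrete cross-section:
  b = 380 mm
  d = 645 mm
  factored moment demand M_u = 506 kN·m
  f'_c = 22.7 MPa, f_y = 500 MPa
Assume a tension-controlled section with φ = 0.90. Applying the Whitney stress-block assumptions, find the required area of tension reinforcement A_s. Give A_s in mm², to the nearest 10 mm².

A_s ≈ 1940 mm²

M_n = M_u/φ = 506/0.90 = 562.222 kN·m.
With M_n = 0.85 f'_c a b (d − a/2), solve the quadratic for a:
a = d − √(d² − 2M_n/(0.85 f'_c b)) = 645 − √(645² − 2 × 562.222×10⁶/(0.85 × 22.7 × 380)) = 132.49 mm.
A_s = 0.85 f'_c a b / f_y = 0.85 × 22.7 × 132.49 × 380 / 500 = 1942.9 mm².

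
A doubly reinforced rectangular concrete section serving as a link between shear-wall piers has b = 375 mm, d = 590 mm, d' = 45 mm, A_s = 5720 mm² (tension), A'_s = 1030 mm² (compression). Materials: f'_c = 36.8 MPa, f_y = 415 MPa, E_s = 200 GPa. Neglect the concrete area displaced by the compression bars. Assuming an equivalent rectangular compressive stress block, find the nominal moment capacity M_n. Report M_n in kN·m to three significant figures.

Assume both tension and compression steel yield.
Net tension couple steel: A_s − A'_s = 4690 mm².
a = (A_s − A'_s) f_y / (0.85 f'_c b) = 1946350/(0.85 × 36.8 × 375) = 165.93 mm.
c = a/β₁ = 165.93/0.787 = 210.84 mm; ε'_s = 0.003(c − d')/c = 0.0024 ≥ f_y/E_s = 0.0021, so compression steel does yield.
M_n = (A_s − A'_s) f_y (d − a/2) + A'_s f_y (d − d') = [1946350 × (590 − 82.965) + 427450 × (590 − 45)] × 10⁻⁶ = 986.87 + 232.96 = 1219.83 kN·m.

M_n ≈ 1220 kN·m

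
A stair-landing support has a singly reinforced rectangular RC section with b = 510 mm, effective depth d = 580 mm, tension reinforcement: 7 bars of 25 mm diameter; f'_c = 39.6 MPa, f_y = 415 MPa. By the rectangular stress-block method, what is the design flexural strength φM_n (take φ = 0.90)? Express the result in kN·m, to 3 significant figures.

A_s = 7 × 491 = 3437 mm².
T = A_s f_y = 3437 × 415 = 1426355 N = 1426.355 kN.
From C = T: a = T/(0.85 f'_c b) = 1426355/(0.85 × 39.6 × 510) = 83.09 mm.
M_n = T(d − a/2) = 1426.355 kN × (580 − 41.545) mm = 768.03 kN·m.
φM_n = 0.90 × 768.03 = 691.23 kN·m.

φM_n ≈ 691 kN·m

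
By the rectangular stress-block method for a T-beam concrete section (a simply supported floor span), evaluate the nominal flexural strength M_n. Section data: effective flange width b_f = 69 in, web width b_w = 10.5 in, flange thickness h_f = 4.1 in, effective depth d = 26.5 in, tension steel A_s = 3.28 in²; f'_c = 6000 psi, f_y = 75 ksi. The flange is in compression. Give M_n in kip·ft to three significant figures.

Tension: T = A_s f_y = 3.28 × 75 = 246 kips.
Try a within the flange: a = T/(0.85 f'_c b_f) = 246/(0.85 × 6 × 69) = 0.699 in.
Since a = 0.699 ≤ h_f = 4.1 in, the stress block lies entirely in the flange; analyse as a rectangular beam of width b_f.
M_n = T(d − a/2) = 246 × (26.5 − 0.3495) = 6433.0 kip·in.
M_n = 6433.0/12 = 536.08 kip·ft.

M_n ≈ 536 kip·ft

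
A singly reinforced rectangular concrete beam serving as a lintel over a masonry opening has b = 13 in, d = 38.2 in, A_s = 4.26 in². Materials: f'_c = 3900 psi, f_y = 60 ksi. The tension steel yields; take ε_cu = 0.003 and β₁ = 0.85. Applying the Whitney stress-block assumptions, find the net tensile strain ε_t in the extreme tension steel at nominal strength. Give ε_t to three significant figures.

ε_t ≈ 0.0134

a = A_s f_y/(0.85 f'_c b) = 5.931 in.
β₁ = 0.85, so c = a/β₁ = 5.931/0.85 = 6.978 in.
From the linear strain diagram with ε_cu = 0.003: ε_t = 0.003 (d − c)/c = 0.003 × (38.2 − 6.978)/6.978 = 0.0134.
Since ε_t ≥ 0.005, the section is tension-controlled.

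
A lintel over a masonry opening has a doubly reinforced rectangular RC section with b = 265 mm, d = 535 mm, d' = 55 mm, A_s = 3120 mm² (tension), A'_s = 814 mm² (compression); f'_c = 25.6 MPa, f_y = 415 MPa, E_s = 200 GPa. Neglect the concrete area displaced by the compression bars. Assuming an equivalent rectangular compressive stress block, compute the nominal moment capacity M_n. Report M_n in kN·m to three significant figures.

M_n ≈ 595 kN·m

Assume both tension and compression steel yield.
Net tension couple steel: A_s − A'_s = 2306 mm².
a = (A_s − A'_s) f_y / (0.85 f'_c b) = 956990/(0.85 × 25.6 × 265) = 165.96 mm.
c = a/β₁ = 165.96/0.85 = 195.25 mm; ε'_s = 0.003(c − d')/c = 0.0022 ≥ f_y/E_s = 0.0021, so compression steel does yield.
M_n = (A_s − A'_s) f_y (d − a/2) + A'_s f_y (d − d') = [956990 × (535 − 82.98) + 337810 × (535 − 55)] × 10⁻⁶ = 432.58 + 162.15 = 594.73 kN·m.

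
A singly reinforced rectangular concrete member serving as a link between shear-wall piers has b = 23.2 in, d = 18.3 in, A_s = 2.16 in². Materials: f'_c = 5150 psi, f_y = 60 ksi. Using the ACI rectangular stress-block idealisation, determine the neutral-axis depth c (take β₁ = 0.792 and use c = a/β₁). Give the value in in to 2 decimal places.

T = A_s f_y = 2.16 × 60 = 129.6 kips.
a = T/(0.85 f'_c b) = 129.6/(0.85 × 5.15 × 23.2) = 1.2761 in.
With β₁ = 0.792, c = a/β₁ = 1.2761/0.792 = 1.61 in.

c ≈ 1.61 in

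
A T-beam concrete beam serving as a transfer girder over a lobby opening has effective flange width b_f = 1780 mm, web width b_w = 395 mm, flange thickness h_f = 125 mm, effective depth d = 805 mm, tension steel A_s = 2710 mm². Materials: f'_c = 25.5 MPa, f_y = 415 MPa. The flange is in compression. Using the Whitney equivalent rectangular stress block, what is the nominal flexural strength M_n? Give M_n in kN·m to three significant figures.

M_n ≈ 889 kN·m

Tension: T = A_s f_y = 2710 × 415 = 1124650 N.
Try a within the flange: a = T/(0.85 f'_c b_f) = 1124650/(0.85 × 25.5 × 1780) = 29.15 mm.
Since a = 29.15 ≤ h_f = 125 mm, the stress block lies entirely in the flange; analyse as a rectangular beam of width b_f.
M_n = T(d − a/2) = 1124650 × (805 − 14.575) = 888.95 × 10⁶ N·mm.
M_n = 888.95 kN·m.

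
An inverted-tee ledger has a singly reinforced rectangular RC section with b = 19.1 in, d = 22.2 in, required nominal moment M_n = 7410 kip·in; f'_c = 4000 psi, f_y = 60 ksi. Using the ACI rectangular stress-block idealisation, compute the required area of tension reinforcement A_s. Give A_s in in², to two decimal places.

From M_n = 0.85 f'_c a b (d − a/2):
a = d − √(d² − 2M_n/(0.85 f'_c b)) = 22.2 − √(22.2² − 2 × 7410/(0.85 × 4 × 19.1)) = 5.933 in.
A_s = 0.85 f'_c a b / f_y = 0.85 × 4 × 5.933 × 19.1 / 60 = 6.421 in².

A_s ≈ 6.42 in²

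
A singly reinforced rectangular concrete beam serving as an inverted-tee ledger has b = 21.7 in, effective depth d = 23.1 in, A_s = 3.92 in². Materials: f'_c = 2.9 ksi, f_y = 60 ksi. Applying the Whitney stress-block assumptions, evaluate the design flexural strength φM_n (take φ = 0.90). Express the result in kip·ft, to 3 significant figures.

T = A_s f_y = 3.92 × 60 = 235.2 kips.
a = T/(0.85 f'_c b) = 235.2/(0.85 × 2.9 × 21.7) = 4.397 in.
M_n = T(d − a/2) = 235.2 × (23.1 − 2.1985) = 4916.0 kip·in = 4916.0/12 = 409.67 kip·ft.
φM_n = 0.90 × 409.67 = 368.70 kip·ft.

φM_n ≈ 369 kip·ft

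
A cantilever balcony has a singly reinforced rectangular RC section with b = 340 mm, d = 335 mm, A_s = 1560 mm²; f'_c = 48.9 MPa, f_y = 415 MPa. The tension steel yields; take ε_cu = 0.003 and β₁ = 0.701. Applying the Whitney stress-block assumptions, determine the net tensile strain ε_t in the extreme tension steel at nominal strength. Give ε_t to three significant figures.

ε_t ≈ 0.0124

a = A_s f_y/(0.85 f'_c b) = 45.81 mm.
β₁ = 0.701, so c = a/β₁ = 45.81/0.701 = 65.35 mm.
From the linear strain diagram with ε_cu = 0.003: ε_t = 0.003 (d − c)/c = 0.003 × (335 − 65.35)/65.35 = 0.0124.
Since ε_t ≥ 0.005, the section is tension-controlled.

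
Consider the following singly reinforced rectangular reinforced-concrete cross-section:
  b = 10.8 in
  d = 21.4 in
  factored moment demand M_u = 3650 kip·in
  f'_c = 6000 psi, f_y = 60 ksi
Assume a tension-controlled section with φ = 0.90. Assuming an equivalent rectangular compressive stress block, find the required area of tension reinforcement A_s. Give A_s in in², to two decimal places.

M_n = M_u/φ = 3650/0.90 = 4055.56 kip·in.
From M_n = 0.85 f'_c a b (d − a/2):
a = d − √(d² − 2M_n/(0.85 f'_c b)) = 21.4 − √(21.4² − 2 × 4055.56/(0.85 × 6 × 10.8)) = 3.773 in.
A_s = 0.85 f'_c a b / f_y = 0.85 × 6 × 3.773 × 10.8 / 60 = 3.464 in².

A_s ≈ 3.46 in²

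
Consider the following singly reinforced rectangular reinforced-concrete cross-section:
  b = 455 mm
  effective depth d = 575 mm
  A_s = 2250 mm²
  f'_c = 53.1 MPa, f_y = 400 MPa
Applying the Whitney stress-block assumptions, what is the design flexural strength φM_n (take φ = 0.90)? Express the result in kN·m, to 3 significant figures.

φM_n ≈ 448 kN·m

T = A_s f_y = 2250 × 400 = 900000 N = 900 kN.
From C = T: a = T/(0.85 f'_c b) = 900000/(0.85 × 53.1 × 455) = 43.82 mm.
M_n = T(d − a/2) = 900 kN × (575 − 21.91) mm = 497.78 kN·m.
φM_n = 0.90 × 497.78 = 448.00 kN·m.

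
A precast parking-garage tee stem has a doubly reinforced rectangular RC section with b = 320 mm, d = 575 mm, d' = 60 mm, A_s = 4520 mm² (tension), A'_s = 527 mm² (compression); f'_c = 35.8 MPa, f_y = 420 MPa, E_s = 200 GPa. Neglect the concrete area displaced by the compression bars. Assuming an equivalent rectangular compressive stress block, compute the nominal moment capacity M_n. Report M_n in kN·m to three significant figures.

Assume both tension and compression steel yield.
Net tension couple steel: A_s − A'_s = 3993 mm².
a = (A_s − A'_s) f_y / (0.85 f'_c b) = 1677060/(0.85 × 35.8 × 320) = 172.23 mm.
c = a/β₁ = 172.23/0.794 = 216.91 mm; ε'_s = 0.003(c − d')/c = 0.0022 ≥ f_y/E_s = 0.0021, so compression steel does yield.
M_n = (A_s − A'_s) f_y (d − a/2) + A'_s f_y (d − d') = [1677060 × (575 − 86.115) + 221340 × (575 − 60)] × 10⁻⁶ = 819.89 + 113.99 = 933.88 kN·m.

M_n ≈ 934 kN·m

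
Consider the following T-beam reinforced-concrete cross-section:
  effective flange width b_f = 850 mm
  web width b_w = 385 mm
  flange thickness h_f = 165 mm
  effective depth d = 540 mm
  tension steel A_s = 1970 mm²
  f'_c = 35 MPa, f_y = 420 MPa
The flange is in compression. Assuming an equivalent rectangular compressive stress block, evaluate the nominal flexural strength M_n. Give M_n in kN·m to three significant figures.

Tension: T = A_s f_y = 1970 × 420 = 827400 N.
Try a within the flange: a = T/(0.85 f'_c b_f) = 827400/(0.85 × 35 × 850) = 32.72 mm.
Since a = 32.72 ≤ h_f = 165 mm, the stress block lies entirely in the flange; analyse as a rectangular beam of width b_f.
M_n = T(d − a/2) = 827400 × (540 − 16.36) = 433.26 × 10⁶ N·mm.
M_n = 433.26 kN·m.

M_n ≈ 433 kN·m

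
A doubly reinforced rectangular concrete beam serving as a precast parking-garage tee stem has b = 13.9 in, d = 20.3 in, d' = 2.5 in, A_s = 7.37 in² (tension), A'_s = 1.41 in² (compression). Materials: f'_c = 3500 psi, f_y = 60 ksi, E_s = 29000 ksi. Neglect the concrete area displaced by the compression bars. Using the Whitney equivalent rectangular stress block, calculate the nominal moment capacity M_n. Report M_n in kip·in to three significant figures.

Assume both steels yield.
a = (A_s − A'_s) f_y/(0.85 f'_c b) = (7.37 − 1.41) × 60/(0.85 × 3.5 × 13.9) = 8.648 in.
c = a/β₁ = 8.648/0.85 = 10.174 in; ε'_s = 0.003(c − d')/c = 0.0023 ≥ ε_y = 0.0021, so the compression steel yields.
M_n = (A_s − A'_s) f_y (d − a/2) + A'_s f_y (d − d') = 357.6 × (20.3 − 4.324) + 84.6 × (20.3 − 2.5) = 5713.0 + 1505.9 = 7218.9 kip·in.

M_n ≈ 7220 kip·in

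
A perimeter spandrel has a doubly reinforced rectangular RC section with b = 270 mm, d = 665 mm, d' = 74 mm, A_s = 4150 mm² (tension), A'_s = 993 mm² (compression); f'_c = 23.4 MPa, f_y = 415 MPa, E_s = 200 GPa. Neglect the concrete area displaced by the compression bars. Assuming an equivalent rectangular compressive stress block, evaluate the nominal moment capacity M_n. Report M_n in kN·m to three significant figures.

M_n ≈ 955 kN·m

Assume both tension and compression steel yield.
Net tension couple steel: A_s − A'_s = 3157 mm².
a = (A_s − A'_s) f_y / (0.85 f'_c b) = 1310155/(0.85 × 23.4 × 270) = 243.96 mm.
c = a/β₁ = 243.96/0.85 = 287.01 mm; ε'_s = 0.003(c − d')/c = 0.0022 ≥ f_y/E_s = 0.0021, so compression steel does yield.
M_n = (A_s − A'_s) f_y (d − a/2) + A'_s f_y (d − d') = [1310155 × (665 − 121.98) + 412095 × (665 − 74)] × 10⁻⁶ = 711.44 + 243.55 = 954.99 kN·m.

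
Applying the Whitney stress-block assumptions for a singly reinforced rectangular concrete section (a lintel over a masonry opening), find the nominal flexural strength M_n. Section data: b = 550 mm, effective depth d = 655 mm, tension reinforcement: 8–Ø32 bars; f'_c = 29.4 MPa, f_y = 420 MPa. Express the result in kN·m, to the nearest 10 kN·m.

M_n ≈ 1500 kN·m

A_s = 8 × 804 = 6432 mm².
T = A_s f_y = 6432 × 420 = 2701440 N = 2701.44 kN.
From C = T: a = T/(0.85 f'_c b) = 2701440/(0.85 × 29.4 × 550) = 196.55 mm.
M_n = T(d − a/2) = 2701.44 kN × (655 − 98.275) mm = 1503.96 kN·m.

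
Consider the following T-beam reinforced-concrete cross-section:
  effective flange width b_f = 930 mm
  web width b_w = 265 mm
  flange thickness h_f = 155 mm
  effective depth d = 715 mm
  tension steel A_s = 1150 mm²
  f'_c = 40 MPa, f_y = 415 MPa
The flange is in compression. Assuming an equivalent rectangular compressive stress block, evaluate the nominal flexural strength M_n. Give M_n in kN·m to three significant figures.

Tension: T = A_s f_y = 1150 × 415 = 477250 N.
Try a within the flange: a = T/(0.85 f'_c b_f) = 477250/(0.85 × 40 × 930) = 15.09 mm.
Since a = 15.09 ≤ h_f = 155 mm, the stress block lies entirely in the flange; analyse as a rectangular beam of width b_f.
M_n = T(d − a/2) = 477250 × (715 − 7.545) = 337.63 × 10⁶ N·mm.
M_n = 337.63 kN·m.

M_n ≈ 338 kN·m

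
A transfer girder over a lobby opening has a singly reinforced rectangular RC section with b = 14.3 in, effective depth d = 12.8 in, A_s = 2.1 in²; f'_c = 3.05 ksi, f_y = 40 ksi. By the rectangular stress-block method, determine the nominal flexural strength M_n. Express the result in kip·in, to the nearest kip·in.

M_n ≈ 980 kip·in

T = A_s f_y = 2.1 × 40 = 84 kips.
a = T/(0.85 f'_c b) = 84/(0.85 × 3.05 × 14.3) = 2.266 in.
M_n = T(d − a/2) = 84 × (12.8 − 1.133) = 980.0 kip·in.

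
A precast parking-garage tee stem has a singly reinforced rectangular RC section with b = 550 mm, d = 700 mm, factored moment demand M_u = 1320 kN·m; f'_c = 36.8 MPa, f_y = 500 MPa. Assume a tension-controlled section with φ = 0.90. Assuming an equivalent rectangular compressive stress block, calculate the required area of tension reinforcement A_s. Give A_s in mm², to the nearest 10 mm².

A_s ≈ 4640 mm²

M_n = M_u/φ = 1320/0.90 = 1466.67 kN·m.
With M_n = 0.85 f'_c a b (d − a/2), solve the quadratic for a:
a = d − √(d² − 2M_n/(0.85 f'_c b)) = 700 − √(700² − 2 × 1466.67×10⁶/(0.85 × 36.8 × 550)) = 134.76 mm.
A_s = 0.85 f'_c a b / f_y = 0.85 × 36.8 × 134.76 × 550 / 500 = 4636.8 mm².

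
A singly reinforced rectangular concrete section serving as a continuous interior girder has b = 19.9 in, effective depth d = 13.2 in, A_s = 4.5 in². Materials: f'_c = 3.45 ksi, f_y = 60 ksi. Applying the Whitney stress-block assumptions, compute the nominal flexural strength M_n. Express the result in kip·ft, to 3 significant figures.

T = A_s f_y = 4.5 × 60 = 270 kips.
a = T/(0.85 f'_c b) = 270/(0.85 × 3.45 × 19.9) = 4.627 in.
M_n = T(d − a/2) = 270 × (13.2 − 2.3135) = 2939.4 kip·in = 2939.4/12 = 244.95 kip·ft.

M_n ≈ 245 kip·ft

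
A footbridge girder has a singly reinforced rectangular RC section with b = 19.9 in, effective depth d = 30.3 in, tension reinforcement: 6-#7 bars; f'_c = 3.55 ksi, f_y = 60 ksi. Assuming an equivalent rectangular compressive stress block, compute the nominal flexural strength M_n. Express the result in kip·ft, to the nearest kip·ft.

A_s = 6 × 0.6 = 3.6 in².
T = A_s f_y = 3.6 × 60 = 216 kips.
a = T/(0.85 f'_c b) = 216/(0.85 × 3.55 × 19.9) = 3.597 in.
M_n = T(d − a/2) = 216 × (30.3 − 1.7985) = 6156.3 kip·in = 6156.3/12 = 513.03 kip·ft.

M_n ≈ 513 kip·ft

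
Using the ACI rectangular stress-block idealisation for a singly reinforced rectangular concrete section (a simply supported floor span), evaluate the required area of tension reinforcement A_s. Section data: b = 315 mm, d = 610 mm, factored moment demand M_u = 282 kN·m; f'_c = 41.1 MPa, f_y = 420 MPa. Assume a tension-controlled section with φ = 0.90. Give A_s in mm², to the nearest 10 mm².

A_s ≈ 1270 mm²

M_n = M_u/φ = 282/0.90 = 313.333 kN·m.
With M_n = 0.85 f'_c a b (d − a/2), solve the quadratic for a:
a = d − √(d² − 2M_n/(0.85 f'_c b)) = 610 − √(610² − 2 × 313.333×10⁶/(0.85 × 41.1 × 315)) = 48.61 mm.
A_s = 0.85 f'_c a b / f_y = 0.85 × 41.1 × 48.61 × 315 / 420 = 1273.6 mm².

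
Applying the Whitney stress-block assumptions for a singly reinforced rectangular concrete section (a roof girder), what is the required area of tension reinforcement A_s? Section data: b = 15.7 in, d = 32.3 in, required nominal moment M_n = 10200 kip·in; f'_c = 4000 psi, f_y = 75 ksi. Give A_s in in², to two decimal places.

From M_n = 0.85 f'_c a b (d − a/2):
a = d − √(d² − 2M_n/(0.85 f'_c b)) = 32.3 − √(32.3² − 2 × 10200/(0.85 × 4 × 15.7)) = 6.588 in.
A_s = 0.85 f'_c a b / f_y = 0.85 × 4 × 6.588 × 15.7 / 75 = 4.689 in².

A_s ≈ 4.69 in²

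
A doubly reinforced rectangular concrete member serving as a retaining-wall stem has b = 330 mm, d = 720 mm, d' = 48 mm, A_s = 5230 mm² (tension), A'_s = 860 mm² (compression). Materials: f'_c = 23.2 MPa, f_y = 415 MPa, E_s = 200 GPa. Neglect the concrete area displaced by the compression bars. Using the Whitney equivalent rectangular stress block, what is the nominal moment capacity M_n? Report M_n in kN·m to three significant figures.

M_n ≈ 1290 kN·m

Assume both tension and compression steel yield.
Net tension couple steel: A_s − A'_s = 4370 mm².
a = (A_s − A'_s) f_y / (0.85 f'_c b) = 1813550/(0.85 × 23.2 × 330) = 278.68 mm.
c = a/β₁ = 278.68/0.85 = 327.86 mm; ε'_s = 0.003(c − d')/c = 0.0026 ≥ f_y/E_s = 0.0021, so compression steel does yield.
M_n = (A_s − A'_s) f_y (d − a/2) + A'_s f_y (d − d') = [1813550 × (720 − 139.34) + 356900 × (720 − 48)] × 10⁻⁶ = 1053.06 + 239.84 = 1292.90 kN·m.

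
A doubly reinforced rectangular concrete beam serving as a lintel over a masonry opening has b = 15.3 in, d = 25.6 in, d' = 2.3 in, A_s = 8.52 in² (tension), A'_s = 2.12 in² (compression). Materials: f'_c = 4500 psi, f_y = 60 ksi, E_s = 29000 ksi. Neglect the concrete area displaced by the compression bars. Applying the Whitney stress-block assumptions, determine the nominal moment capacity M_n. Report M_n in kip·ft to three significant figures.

M_n ≈ 961 kip·ft

Assume both steels yield.
a = (A_s − A'_s) f_y/(0.85 f'_c b) = (8.52 − 2.12) × 60/(0.85 × 4.5 × 15.3) = 6.562 in.
c = a/β₁ = 6.562/0.825 = 7.954 in; ε'_s = 0.003(c − d')/c = 0.0021 ≥ ε_y = 0.0021, so the compression steel yields.
M_n = (A_s − A'_s) f_y (d − a/2) + A'_s f_y (d − d') = 384 × (25.6 − 3.281) + 127.2 × (25.6 − 2.3) = 8570.5 + 2963.8 = 11534.3 kip·in = 11534.3/12 = 961.19 kip·ft.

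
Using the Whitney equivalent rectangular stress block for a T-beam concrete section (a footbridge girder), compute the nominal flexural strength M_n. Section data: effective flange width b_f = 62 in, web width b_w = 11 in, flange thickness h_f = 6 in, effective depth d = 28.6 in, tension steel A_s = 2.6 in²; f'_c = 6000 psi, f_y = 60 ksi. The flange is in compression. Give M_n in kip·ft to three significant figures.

M_n ≈ 369 kip·ft

Tension: T = A_s f_y = 2.6 × 60 = 156 kips.
Try a within the flange: a = T/(0.85 f'_c b_f) = 156/(0.85 × 6 × 62) = 0.493 in.
Since a = 0.493 ≤ h_f = 6 in, the stress block lies entirely in the flange; analyse as a rectangular beam of width b_f.
M_n = T(d − a/2) = 156 × (28.6 − 0.2465) = 4423.1 kip·in.
M_n = 4423.1/12 = 368.59 kip·ft.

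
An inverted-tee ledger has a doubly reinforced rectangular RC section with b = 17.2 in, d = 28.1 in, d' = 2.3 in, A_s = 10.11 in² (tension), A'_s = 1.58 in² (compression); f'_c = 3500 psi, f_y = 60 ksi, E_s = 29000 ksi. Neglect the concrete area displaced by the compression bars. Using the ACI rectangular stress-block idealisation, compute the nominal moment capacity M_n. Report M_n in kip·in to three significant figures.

Assume both steels yield.
a = (A_s − A'_s) f_y/(0.85 f'_c b) = (10.11 − 1.58) × 60/(0.85 × 3.5 × 17.2) = 10.002 in.
c = a/β₁ = 10.002/0.85 = 11.767 in; ε'_s = 0.003(c − d')/c = 0.0024 ≥ ε_y = 0.0021, so the compression steel yields.
M_n = (A_s − A'_s) f_y (d − a/2) + A'_s f_y (d − d') = 511.8 × (28.1 − 5.001) + 94.8 × (28.1 − 2.3) = 11822.1 + 2445.8 = 14267.9 kip·in.

M_n ≈ 14300 kip·in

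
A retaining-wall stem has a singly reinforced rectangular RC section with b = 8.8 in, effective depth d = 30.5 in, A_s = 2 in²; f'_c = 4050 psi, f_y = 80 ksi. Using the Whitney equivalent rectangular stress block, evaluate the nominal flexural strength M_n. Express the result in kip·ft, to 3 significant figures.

T = A_s f_y = 2 × 80 = 160 kips.
a = T/(0.85 f'_c b) = 160/(0.85 × 4.05 × 8.8) = 5.282 in.
M_n = T(d − a/2) = 160 × (30.5 − 2.641) = 4457.4 kip·in = 4457.4/12 = 371.45 kip·ft.

M_n ≈ 371 kip·ft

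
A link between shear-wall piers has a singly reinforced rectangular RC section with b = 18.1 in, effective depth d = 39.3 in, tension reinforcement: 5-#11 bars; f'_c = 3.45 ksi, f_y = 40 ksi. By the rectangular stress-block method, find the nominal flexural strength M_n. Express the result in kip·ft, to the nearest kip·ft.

A_s = 5 × 1.56 = 7.8 in².
T = A_s f_y = 7.8 × 40 = 312 kips.
a = T/(0.85 f'_c b) = 312/(0.85 × 3.45 × 18.1) = 5.878 in.
M_n = T(d − a/2) = 312 × (39.3 − 2.939) = 11344.6 kip·in = 11344.6/12 = 945.38 kip·ft.

M_n ≈ 945 kip·ft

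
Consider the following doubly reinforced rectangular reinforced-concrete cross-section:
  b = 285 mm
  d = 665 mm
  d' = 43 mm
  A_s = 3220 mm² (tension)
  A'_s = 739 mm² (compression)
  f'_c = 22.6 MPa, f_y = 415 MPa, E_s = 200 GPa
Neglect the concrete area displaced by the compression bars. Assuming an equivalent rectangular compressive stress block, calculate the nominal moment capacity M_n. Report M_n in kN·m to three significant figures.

Assume both tension and compression steel yield.
Net tension couple steel: A_s − A'_s = 2481 mm².
a = (A_s − A'_s) f_y / (0.85 f'_c b) = 1029615/(0.85 × 22.6 × 285) = 188.06 mm.
c = a/β₁ = 188.06/0.85 = 221.25 mm; ε'_s = 0.003(c − d')/c = 0.0024 ≥ f_y/E_s = 0.0021, so compression steel does yield.
M_n = (A_s − A'_s) f_y (d − a/2) + A'_s f_y (d − d') = [1029615 × (665 − 94.03) + 306685 × (665 − 43)] × 10⁻⁶ = 587.88 + 190.76 = 778.64 kN·m.

M_n ≈ 779 kN·m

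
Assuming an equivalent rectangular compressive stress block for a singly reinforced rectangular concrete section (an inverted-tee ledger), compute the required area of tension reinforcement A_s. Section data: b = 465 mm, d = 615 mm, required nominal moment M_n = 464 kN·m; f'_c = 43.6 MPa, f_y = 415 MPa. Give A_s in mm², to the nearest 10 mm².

With M_n = 0.85 f'_c a b (d − a/2), solve the quadratic for a:
a = d − √(d² − 2M_n/(0.85 f'_c b)) = 615 − √(615² − 2 × 464×10⁶/(0.85 × 43.6 × 465)) = 45.46 mm.
A_s = 0.85 f'_c a b / f_y = 0.85 × 43.6 × 45.46 × 465 / 415 = 1887.7 mm².

A_s ≈ 1890 mm²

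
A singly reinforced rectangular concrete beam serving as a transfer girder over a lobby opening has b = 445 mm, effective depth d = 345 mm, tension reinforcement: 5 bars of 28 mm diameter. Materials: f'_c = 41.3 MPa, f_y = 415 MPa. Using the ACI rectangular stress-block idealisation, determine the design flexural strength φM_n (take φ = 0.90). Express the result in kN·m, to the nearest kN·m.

A_s = 5 × 616 = 3080 mm².
T = A_s f_y = 3080 × 415 = 1278200 N = 1278.2 kN.
From C = T: a = T/(0.85 f'_c b) = 1278200/(0.85 × 41.3 × 445) = 81.82 mm.
M_n = T(d − a/2) = 1278.2 kN × (345 − 40.91) mm = 388.69 kN·m.
φM_n = 0.90 × 388.69 = 349.82 kN·m.

φM_n ≈ 350 kN·m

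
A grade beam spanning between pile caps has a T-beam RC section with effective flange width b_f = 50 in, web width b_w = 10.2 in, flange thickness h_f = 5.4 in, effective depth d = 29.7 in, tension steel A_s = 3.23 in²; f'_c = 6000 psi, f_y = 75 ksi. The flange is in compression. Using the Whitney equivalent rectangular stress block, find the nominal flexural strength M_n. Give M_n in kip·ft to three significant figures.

Tension: T = A_s f_y = 3.23 × 75 = 242.25 kips.
Try a within the flange: a = T/(0.85 f'_c b_f) = 242.25/(0.85 × 6 × 50) = 0.950 in.
Since a = 0.950 ≤ h_f = 5.4 in, the stress block lies entirely in the flange; analyse as a rectangular beam of width b_f.
M_n = T(d − a/2) = 242.25 × (29.7 − 0.475) = 7079.8 kip·in.
M_n = 7079.8/12 = 589.98 kip·ft.

M_n ≈ 590 kip·ft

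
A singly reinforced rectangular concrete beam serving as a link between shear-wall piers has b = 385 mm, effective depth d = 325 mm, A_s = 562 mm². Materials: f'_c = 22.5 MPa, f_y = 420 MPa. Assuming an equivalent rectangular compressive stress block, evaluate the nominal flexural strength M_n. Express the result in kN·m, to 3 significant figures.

M_n ≈ 72.9 kN·m

T = A_s f_y = 562 × 420 = 236040 N = 236.04 kN.
From C = T: a = T/(0.85 f'_c b) = 236040/(0.85 × 22.5 × 385) = 32.06 mm.
M_n = T(d − a/2) = 236.04 kN × (325 − 16.03) mm = 72.93 kN·m.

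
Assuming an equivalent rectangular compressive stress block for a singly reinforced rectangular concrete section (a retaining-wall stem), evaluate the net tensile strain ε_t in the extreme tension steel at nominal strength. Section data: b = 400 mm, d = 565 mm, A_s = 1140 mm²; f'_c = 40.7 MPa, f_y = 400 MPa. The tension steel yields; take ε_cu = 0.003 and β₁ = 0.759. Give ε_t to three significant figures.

ε_t ≈ 0.0360

a = A_s f_y/(0.85 f'_c b) = 32.95 mm.
β₁ = 0.759, so c = a/β₁ = 32.95/0.759 = 43.41 mm.
From the linear strain diagram with ε_cu = 0.003: ε_t = 0.003 (d − c)/c = 0.003 × (565 − 43.41)/43.41 = 0.0360.
Since ε_t ≥ 0.005, the section is tension-controlled.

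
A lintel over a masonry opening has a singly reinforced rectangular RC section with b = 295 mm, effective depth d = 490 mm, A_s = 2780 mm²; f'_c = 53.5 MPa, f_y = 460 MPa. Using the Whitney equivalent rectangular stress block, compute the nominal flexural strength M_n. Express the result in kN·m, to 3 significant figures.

M_n ≈ 566 kN·m

T = A_s f_y = 2780 × 460 = 1278800 N = 1278.8 kN.
From C = T: a = T/(0.85 f'_c b) = 1278800/(0.85 × 53.5 × 295) = 95.33 mm.
M_n = T(d − a/2) = 1278.8 kN × (490 − 47.665) mm = 565.66 kN·m.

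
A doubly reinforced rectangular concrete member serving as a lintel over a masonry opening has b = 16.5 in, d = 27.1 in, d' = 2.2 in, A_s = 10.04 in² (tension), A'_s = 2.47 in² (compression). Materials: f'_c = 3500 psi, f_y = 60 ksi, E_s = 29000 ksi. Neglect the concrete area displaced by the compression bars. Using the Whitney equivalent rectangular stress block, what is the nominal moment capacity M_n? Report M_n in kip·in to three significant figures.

Assume both steels yield.
a = (A_s − A'_s) f_y/(0.85 f'_c b) = (10.04 − 2.47) × 60/(0.85 × 3.5 × 16.5) = 9.253 in.
c = a/β₁ = 9.253/0.85 = 10.886 in; ε'_s = 0.003(c − d')/c = 0.0024 ≥ ε_y = 0.0021, so the compression steel yields.
M_n = (A_s − A'_s) f_y (d − a/2) + A'_s f_y (d − d') = 454.2 × (27.1 − 4.6265) + 148.2 × (27.1 − 2.2) = 10207.5 + 3690.2 = 13897.7 kip·in.

M_n ≈ 13900 kip·in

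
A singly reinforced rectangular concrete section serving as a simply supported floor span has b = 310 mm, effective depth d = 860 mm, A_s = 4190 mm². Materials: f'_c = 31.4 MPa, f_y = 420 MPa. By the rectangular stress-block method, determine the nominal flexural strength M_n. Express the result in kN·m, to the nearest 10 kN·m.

T = A_s f_y = 4190 × 420 = 1759800 N = 1759.8 kN.
From C = T: a = T/(0.85 f'_c b) = 1759800/(0.85 × 31.4 × 310) = 212.69 mm.
M_n = T(d − a/2) = 1759.8 kN × (860 − 106.345) mm = 1326.28 kN·m.

M_n ≈ 1330 kN·m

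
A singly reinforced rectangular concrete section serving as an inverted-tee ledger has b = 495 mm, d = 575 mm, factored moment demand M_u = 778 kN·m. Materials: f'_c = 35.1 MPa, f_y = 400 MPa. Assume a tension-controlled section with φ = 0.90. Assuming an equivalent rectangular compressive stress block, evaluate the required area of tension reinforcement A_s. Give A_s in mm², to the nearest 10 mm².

A_s ≈ 4170 mm²

M_n = M_u/φ = 778/0.90 = 864.444 kN·m.
With M_n = 0.85 f'_c a b (d − a/2), solve the quadratic for a:
a = d − √(d² − 2M_n/(0.85 f'_c b)) = 575 − √(575² − 2 × 864.444×10⁶/(0.85 × 35.1 × 495)) = 112.88 mm.
A_s = 0.85 f'_c a b / f_y = 0.85 × 35.1 × 112.88 × 495 / 400 = 4167.6 mm².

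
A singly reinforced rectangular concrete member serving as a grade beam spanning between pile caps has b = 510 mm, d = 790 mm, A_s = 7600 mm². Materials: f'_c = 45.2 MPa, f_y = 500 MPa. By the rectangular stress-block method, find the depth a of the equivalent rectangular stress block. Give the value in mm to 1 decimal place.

T = A_s f_y = 7600 × 500 = 3800000 N = 3800 kN.
Setting C = 0.85 f'_c a b equal to T: a = 3800000/(0.85 × 45.2 × 510) = 193.9 mm.

a ≈ 193.9 mm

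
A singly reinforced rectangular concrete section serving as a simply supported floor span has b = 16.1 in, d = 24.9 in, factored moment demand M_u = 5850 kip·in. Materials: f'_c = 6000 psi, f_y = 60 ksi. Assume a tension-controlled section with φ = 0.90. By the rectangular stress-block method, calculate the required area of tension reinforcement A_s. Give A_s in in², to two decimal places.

A_s ≈ 4.67 in²

M_n = M_u/φ = 5850/0.90 = 6500 kip·in.
From M_n = 0.85 f'_c a b (d − a/2):
a = d − √(d² − 2M_n/(0.85 f'_c b)) = 24.9 − √(24.9² − 2 × 6500/(0.85 × 6 × 16.1)) = 3.413 in.
A_s = 0.85 f'_c a b / f_y = 0.85 × 6 × 3.413 × 16.1 / 60 = 4.671 in².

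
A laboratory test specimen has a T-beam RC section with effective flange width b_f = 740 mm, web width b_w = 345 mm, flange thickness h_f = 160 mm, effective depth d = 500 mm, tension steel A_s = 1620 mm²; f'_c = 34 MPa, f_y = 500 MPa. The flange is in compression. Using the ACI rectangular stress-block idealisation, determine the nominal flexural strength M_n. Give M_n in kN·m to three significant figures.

Tension: T = A_s f_y = 1620 × 500 = 810000 N.
Try a within the flange: a = T/(0.85 f'_c b_f) = 810000/(0.85 × 34 × 740) = 37.88 mm.
Since a = 37.88 ≤ h_f = 160 mm, the stress block lies entirely in the flange; analyse as a rectangular beam of width b_f.
M_n = T(d − a/2) = 810000 × (500 − 18.94) = 389.66 × 10⁶ N·mm.
M_n = 389.66 kN·m.

M_n ≈ 390 kN·m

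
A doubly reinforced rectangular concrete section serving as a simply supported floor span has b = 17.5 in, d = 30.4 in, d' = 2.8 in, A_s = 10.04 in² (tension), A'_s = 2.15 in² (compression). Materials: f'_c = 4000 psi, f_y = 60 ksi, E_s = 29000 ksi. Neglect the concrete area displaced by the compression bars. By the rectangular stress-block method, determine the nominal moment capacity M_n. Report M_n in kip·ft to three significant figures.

M_n ≈ 1340 kip·ft

Assume both steels yield.
a = (A_s − A'_s) f_y/(0.85 f'_c b) = (10.04 − 2.15) × 60/(0.85 × 4 × 17.5) = 7.956 in.
c = a/β₁ = 7.956/0.85 = 9.360 in; ε'_s = 0.003(c − d')/c = 0.0021 ≥ ε_y = 0.0021, so the compression steel yields.
M_n = (A_s − A'_s) f_y (d − a/2) + A'_s f_y (d − d') = 473.4 × (30.4 − 3.978) + 129 × (30.4 − 2.8) = 12508.2 + 3560.4 = 16068.6 kip·in = 16068.6/12 = 1339.05 kip·ft.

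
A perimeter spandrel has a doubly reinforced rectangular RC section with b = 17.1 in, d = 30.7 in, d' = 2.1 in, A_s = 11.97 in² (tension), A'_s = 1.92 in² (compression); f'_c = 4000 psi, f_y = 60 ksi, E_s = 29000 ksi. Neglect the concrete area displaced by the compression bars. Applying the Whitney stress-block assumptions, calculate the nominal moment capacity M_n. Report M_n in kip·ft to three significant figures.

M_n ≈ 1560 kip·ft

Assume both steels yield.
a = (A_s − A'_s) f_y/(0.85 f'_c b) = (11.97 − 1.92) × 60/(0.85 × 4 × 17.1) = 10.372 in.
c = a/β₁ = 10.372/0.85 = 12.202 in; ε'_s = 0.003(c − d')/c = 0.0025 ≥ ε_y = 0.0021, so the compression steel yields.
M_n = (A_s − A'_s) f_y (d − a/2) + A'_s f_y (d − d') = 603 × (30.7 − 5.186) + 115.2 × (30.7 − 2.1) = 15384.9 + 3294.7 = 18679.6 kip·in = 18679.6/12 = 1556.63 kip·ft.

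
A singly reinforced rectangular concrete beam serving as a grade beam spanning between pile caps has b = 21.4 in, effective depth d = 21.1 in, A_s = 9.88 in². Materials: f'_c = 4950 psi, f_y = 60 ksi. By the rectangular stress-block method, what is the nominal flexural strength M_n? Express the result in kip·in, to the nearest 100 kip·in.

T = A_s f_y = 9.88 × 60 = 592.8 kips.
a = T/(0.85 f'_c b) = 592.8/(0.85 × 4.95 × 21.4) = 6.584 in.
M_n = T(d − a/2) = 592.8 × (21.1 − 3.292) = 10556.6 kip·in.

M_n ≈ 10600 kip·in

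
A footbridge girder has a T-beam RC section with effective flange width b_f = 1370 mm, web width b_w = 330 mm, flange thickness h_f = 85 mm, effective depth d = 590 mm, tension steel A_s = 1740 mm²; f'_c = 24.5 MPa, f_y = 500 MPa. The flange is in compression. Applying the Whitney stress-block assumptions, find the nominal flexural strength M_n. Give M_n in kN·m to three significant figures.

M_n ≈ 500 kN·m

Tension: T = A_s f_y = 1740 × 500 = 870000 N.
Try a within the flange: a = T/(0.85 f'_c b_f) = 870000/(0.85 × 24.5 × 1370) = 30.49 mm.
Since a = 30.49 ≤ h_f = 85 mm, the stress block lies entirely in the flange; analyse as a rectangular beam of width b_f.
M_n = T(d − a/2) = 870000 × (590 − 15.245) = 500.04 × 10⁶ N·mm.
M_n = 500.04 kN·m.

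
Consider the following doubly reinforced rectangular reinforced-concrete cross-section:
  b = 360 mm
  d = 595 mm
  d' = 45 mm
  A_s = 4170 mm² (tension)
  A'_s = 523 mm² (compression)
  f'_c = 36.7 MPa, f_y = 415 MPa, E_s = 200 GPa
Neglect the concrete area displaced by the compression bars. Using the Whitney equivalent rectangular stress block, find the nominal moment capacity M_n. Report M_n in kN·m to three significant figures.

Assume both tension and compression steel yield.
Net tension couple steel: A_s − A'_s = 3647 mm².
a = (A_s − A'_s) f_y / (0.85 f'_c b) = 1513505/(0.85 × 36.7 × 360) = 134.77 mm.
c = a/β₁ = 134.77/0.788 = 171.03 mm; ε'_s = 0.003(c − d')/c = 0.0022 ≥ f_y/E_s = 0.0021, so compression steel does yield.
M_n = (A_s − A'_s) f_y (d − a/2) + A'_s f_y (d − d') = [1513505 × (595 − 67.385) + 217045 × (595 − 45)] × 10⁻⁶ = 798.55 + 119.37 = 917.92 kN·m.

M_n ≈ 918 kN·m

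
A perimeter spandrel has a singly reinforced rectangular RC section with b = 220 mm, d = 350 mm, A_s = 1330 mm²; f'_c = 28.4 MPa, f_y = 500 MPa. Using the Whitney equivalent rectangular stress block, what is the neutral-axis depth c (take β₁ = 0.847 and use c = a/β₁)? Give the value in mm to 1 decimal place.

T = A_s f_y = 1330 × 500 = 665000 N = 665 kN.
Setting C = 0.85 f'_c a b equal to T: a = 665000/(0.85 × 28.4 × 220) = 125.217 mm.
With β₁ = 0.847, c = a/β₁ = 125.217/0.847 = 147.8 mm.

c ≈ 147.8 mm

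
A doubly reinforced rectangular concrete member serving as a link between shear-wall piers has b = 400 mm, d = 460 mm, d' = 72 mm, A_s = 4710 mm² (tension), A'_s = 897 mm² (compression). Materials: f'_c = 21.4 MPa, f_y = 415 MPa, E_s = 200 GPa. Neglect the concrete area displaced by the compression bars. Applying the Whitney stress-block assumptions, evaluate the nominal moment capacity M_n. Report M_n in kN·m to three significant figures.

M_n ≈ 700 kN·m

Assume both tension and compression steel yield.
Net tension couple steel: A_s − A'_s = 3813 mm².
a = (A_s − A'_s) f_y / (0.85 f'_c b) = 1582395/(0.85 × 21.4 × 400) = 217.48 mm.
c = a/β₁ = 217.48/0.85 = 255.86 mm; ε'_s = 0.003(c − d')/c = 0.0022 ≥ f_y/E_s = 0.0021, so compression steel does yield.
M_n = (A_s − A'_s) f_y (d − a/2) + A'_s f_y (d − d') = [1582395 × (460 − 108.74) + 372255 × (460 − 72)] × 10⁻⁶ = 555.83 + 144.43 = 700.26 kN·m.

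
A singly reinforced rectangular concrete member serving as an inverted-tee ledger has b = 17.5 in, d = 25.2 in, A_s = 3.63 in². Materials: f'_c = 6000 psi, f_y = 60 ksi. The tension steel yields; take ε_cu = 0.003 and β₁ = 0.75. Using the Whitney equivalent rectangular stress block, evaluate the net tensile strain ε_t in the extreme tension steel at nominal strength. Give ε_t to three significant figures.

ε_t ≈ 0.0202

a = A_s f_y/(0.85 f'_c b) = 2.440 in.
β₁ = 0.75, so c = a/β₁ = 2.440/0.75 = 3.253 in.
From the linear strain diagram with ε_cu = 0.003: ε_t = 0.003 (d − c)/c = 0.003 × (25.2 − 3.253)/3.253 = 0.0202.
Since ε_t ≥ 0.005, the section is tension-controlled.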